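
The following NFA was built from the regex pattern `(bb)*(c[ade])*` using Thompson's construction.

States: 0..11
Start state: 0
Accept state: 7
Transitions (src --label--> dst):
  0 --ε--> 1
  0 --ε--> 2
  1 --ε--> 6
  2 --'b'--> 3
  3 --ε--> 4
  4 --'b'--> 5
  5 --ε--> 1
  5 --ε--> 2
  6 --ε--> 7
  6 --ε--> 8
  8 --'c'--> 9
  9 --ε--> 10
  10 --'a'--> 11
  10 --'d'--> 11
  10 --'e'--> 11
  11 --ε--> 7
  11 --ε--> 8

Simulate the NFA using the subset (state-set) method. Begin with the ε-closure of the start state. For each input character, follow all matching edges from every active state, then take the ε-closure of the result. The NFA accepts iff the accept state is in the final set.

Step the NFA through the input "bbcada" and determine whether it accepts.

initial (ε-close {0}): {0,1,2,6,7,8}
'b' @ 1: {3,4}
'b' @ 2: {1,2,5,6,7,8}  [accepting]
'c' @ 3: {9,10}
'a' @ 4: {7,8,11}  [accepting]
'd' @ 5: {}  — no active states
rest 'a' ignored (set empty)
end set {} — state 7 not in

Answer: REJECT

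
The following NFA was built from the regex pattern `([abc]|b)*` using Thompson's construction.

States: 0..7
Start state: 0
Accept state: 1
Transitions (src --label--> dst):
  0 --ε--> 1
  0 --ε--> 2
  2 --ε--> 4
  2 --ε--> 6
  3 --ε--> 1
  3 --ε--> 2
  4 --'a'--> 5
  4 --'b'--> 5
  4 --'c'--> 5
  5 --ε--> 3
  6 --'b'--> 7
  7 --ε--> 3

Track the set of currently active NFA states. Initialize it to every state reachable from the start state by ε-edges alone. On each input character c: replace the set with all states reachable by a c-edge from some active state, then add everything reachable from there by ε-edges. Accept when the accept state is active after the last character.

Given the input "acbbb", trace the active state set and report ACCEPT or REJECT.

start: ε-closure({0}) = {0,1,2,4,6}
'a' @ 1: {1,2,3,4,5,6}  (accept∈set)
'c' @ 2: {1,2,3,4,5,6}  (accept∈set)
'b' @ 3: {1,2,3,4,5,6,7}  (accept∈set)
'b' @ 4: {1,2,3,4,5,6,7}  (accept∈set)
'b' @ 5: {1,2,3,4,5,6,7}  (accept∈set)
end set {1,2,3,4,5,6,7} — state 1 in

Answer: ACCEPT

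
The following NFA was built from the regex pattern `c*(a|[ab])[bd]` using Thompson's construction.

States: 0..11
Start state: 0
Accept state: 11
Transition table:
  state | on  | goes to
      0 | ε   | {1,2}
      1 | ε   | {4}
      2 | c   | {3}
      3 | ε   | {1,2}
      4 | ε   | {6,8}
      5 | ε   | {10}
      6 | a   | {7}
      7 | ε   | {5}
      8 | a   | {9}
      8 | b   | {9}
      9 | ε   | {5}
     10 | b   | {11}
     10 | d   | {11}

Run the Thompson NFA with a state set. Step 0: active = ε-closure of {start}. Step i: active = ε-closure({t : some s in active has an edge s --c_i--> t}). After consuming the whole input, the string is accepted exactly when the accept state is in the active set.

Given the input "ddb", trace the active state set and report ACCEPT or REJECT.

Answer: REJECT

Steps:
start: ε-closure({0}) = {0,1,2,4,6,8}
'd' @ 1: {}  — state set empty
rest 'db' ignored (set empty)
after full input: {}  (accept=11 not in)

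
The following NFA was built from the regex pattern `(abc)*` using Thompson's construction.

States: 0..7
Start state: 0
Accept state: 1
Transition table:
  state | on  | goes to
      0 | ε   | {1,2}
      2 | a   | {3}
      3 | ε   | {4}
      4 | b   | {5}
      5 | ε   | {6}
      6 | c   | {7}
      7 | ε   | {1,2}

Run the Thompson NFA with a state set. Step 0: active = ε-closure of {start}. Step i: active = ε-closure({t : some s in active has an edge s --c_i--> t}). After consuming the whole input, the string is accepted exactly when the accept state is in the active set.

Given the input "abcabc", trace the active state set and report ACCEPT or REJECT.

Answer: ACCEPT

Trace:
initial (ε-close {0}): {0,1,2}
'a' @ 1: {3,4}
'b' @ 2: {5,6}
'c' @ 3: {1,2,7}  ✓accept
'a' @ 4: {3,4}
'b' @ 5: {5,6}
'c' @ 6: {1,2,7}  ✓accept
end set {1,2,7} — state 1 in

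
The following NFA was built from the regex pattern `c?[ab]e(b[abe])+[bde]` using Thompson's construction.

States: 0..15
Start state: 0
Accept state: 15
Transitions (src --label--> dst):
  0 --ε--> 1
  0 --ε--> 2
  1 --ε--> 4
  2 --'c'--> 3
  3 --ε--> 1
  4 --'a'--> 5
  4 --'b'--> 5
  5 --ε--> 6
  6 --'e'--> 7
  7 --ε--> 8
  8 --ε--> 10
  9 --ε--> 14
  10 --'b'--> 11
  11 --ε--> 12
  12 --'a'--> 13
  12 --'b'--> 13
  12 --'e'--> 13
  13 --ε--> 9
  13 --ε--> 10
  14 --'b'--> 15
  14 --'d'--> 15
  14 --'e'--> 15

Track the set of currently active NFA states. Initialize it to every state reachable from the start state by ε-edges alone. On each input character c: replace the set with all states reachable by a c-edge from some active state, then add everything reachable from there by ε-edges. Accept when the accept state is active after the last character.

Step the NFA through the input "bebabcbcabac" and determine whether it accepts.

Answer: REJECT

Trace:
S₀ = ε-closure({0}) = {0,1,2,4}
'b' @ 1: {5,6}
'e' @ 2: {7,8,10}
'b' @ 3: {11,12}
'a' @ 4: {9,10,13,14}
'b' @ 5: {11,12,15}  (accept∈set)
'c' @ 6: {}  — dead — no transitions
rest 'bcabac' ignored (set empty)
end set {} — state 15 not in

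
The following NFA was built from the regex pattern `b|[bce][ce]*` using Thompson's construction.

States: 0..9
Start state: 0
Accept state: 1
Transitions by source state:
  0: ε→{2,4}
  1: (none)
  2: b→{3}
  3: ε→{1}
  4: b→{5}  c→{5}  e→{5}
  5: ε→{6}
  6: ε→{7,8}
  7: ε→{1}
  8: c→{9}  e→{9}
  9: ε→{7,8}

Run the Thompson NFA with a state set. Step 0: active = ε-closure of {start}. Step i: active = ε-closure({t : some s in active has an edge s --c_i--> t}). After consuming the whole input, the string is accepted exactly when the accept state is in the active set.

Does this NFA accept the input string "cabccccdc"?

Answer: REJECT

Derivation:
initial (ε-close {0}): {0,2,4}
'c' @ 1: {1,5,6,7,8}  [accepting]
'a' @ 2: {}  — state set empty
rest 'bccccdc' ignored (set empty)
after full input: {}  (accept=1 not in)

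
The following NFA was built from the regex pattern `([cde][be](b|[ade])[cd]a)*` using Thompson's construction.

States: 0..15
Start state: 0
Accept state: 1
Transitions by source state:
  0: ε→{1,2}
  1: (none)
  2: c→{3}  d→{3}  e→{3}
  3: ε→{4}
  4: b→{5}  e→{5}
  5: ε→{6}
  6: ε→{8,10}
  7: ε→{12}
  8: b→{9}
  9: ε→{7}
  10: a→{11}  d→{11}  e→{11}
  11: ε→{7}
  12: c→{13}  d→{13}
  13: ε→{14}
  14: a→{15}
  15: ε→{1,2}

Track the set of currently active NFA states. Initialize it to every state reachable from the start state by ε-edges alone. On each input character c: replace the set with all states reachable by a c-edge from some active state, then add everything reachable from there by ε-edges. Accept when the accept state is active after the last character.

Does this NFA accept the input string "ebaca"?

Answer: ACCEPT

Steps:
S₀ = ε-closure({0}) = {0,1,2}
'e' @ 1: {3,4}
'b' @ 2: {5,6,8,10}
'a' @ 3: {7,11,12}
'c' @ 4: {13,14}
'a' @ 5: {1,2,15}  ✓accept
final: {1,2,15}; accept 1 in set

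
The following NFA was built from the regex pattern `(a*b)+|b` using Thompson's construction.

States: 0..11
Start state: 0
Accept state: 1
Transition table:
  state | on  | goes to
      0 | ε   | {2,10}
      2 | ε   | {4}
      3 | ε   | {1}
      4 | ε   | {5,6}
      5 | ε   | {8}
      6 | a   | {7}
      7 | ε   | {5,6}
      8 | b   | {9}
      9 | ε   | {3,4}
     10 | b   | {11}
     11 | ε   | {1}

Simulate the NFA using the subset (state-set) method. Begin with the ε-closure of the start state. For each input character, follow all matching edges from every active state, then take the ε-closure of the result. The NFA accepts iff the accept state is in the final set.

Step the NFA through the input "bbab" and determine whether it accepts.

start: ε-closure({0}) = {0,2,4,5,6,8,10}
'b' @ 1: {1,3,4,5,6,8,9,11}  (accept∈set)
'b' @ 2: {1,3,4,5,6,8,9}  (accept∈set)
'a' @ 3: {5,6,7,8}
'b' @ 4: {1,3,4,5,6,8,9}  (accept∈set)
final: {1,3,4,5,6,8,9}; accept 1 in set

Answer: ACCEPT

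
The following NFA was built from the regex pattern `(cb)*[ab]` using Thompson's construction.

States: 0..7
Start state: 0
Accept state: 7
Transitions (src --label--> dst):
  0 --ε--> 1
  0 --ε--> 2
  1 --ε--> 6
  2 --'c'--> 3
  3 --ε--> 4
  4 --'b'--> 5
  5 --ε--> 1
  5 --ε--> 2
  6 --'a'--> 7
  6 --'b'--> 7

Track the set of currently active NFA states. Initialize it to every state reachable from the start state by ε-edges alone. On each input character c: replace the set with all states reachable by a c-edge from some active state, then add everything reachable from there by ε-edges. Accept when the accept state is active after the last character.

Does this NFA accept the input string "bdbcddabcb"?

start: ε-closure({0}) = {0,1,2,6}
'b' @ 1: {7}  [accepting]
'd' @ 2: {}  — state set empty
rest 'bcddabcb' ignored (set empty)
after full input: {}  (accept=7 not in)

Answer: REJECT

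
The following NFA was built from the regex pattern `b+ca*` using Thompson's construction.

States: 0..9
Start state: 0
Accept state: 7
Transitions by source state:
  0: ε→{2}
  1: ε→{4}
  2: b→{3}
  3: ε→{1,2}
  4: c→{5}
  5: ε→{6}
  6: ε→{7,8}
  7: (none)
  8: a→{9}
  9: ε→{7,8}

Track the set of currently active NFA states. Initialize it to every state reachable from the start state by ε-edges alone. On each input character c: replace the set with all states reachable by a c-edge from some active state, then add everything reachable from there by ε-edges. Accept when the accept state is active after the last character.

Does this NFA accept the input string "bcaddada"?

Answer: REJECT

Derivation:
S₀ = ε-closure({0}) = {0,2}
'b' @ 1: {1,2,3,4}
'c' @ 2: {5,6,7,8}  (accept∈set)
'a' @ 3: {7,8,9}  (accept∈set)
'd' @ 4: {}  — dead — no transitions
rest 'dada' ignored (set empty)
final: {}; accept 7 not in set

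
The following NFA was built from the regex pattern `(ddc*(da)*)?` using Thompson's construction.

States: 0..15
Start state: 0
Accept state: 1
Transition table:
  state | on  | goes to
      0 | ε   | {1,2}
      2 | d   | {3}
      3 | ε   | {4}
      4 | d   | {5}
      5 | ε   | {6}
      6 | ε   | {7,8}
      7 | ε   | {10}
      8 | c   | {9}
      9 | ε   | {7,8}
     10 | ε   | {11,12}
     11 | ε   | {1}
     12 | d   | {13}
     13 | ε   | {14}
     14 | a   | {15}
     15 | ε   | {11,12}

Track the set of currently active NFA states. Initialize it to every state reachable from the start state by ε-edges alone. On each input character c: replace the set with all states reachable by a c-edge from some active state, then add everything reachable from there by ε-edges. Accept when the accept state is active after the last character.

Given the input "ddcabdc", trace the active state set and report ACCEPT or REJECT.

initial (ε-close {0}): {0,1,2}
'd' @ 1: {3,4}
'd' @ 2: {1,5,6,7,8,10,11,12}  [accepting]
'c' @ 3: {1,7,8,9,10,11,12}  [accepting]
'a' @ 4: {}  — dead — no transitions
rest 'bdc' ignored (set empty)
after full input: {}  (accept=1 not in)

Answer: REJECT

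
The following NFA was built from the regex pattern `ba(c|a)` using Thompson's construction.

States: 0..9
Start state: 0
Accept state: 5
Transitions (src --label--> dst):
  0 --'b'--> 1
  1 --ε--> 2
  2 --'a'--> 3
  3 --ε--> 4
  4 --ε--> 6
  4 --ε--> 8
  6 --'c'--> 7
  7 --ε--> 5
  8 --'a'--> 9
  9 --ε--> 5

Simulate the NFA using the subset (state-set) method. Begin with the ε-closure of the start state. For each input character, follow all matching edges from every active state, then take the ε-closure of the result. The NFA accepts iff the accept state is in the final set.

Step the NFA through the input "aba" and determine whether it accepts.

Answer: REJECT

Derivation:
S₀ = ε-closure({0}) = {0}
'a' @ 1: {}  — state set empty
rest 'ba' ignored (set empty)
after full input: {}  (accept=5 not in)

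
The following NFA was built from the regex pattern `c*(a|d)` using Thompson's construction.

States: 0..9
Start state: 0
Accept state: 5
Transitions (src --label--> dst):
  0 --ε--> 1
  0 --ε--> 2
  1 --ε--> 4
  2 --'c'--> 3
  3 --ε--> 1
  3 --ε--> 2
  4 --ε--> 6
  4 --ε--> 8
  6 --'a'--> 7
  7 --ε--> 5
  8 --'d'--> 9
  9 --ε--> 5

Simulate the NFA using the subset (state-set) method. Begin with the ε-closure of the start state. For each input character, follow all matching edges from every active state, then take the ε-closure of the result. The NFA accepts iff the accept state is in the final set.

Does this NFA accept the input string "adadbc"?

Answer: REJECT

Trace:
initial (ε-close {0}): {0,1,2,4,6,8}
'a' @ 1: {5,7}  [accepting]
'd' @ 2: {}  — state set empty
rest 'adbc' ignored (set empty)
end set {} — state 5 not in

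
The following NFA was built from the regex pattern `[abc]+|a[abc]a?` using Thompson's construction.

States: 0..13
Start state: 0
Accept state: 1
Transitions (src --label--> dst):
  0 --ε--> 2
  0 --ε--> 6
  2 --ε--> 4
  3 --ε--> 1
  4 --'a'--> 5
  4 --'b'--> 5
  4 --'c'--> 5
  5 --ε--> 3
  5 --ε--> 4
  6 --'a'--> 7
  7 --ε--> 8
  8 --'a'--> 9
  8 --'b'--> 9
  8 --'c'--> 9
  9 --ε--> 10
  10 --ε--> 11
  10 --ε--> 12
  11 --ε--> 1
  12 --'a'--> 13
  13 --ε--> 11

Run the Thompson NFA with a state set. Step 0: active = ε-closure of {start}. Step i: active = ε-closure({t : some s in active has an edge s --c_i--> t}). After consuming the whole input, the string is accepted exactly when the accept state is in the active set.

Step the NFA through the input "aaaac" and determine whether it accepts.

start: ε-closure({0}) = {0,2,4,6}
'a' @ 1: {1,3,4,5,7,8}  ✓accept
'a' @ 2: {1,3,4,5,9,10,11,12}  ✓accept
'a' @ 3: {1,3,4,5,11,13}  ✓accept
'a' @ 4: {1,3,4,5}  ✓accept
'c' @ 5: {1,3,4,5}  ✓accept
end set {1,3,4,5} — state 1 in

Answer: ACCEPT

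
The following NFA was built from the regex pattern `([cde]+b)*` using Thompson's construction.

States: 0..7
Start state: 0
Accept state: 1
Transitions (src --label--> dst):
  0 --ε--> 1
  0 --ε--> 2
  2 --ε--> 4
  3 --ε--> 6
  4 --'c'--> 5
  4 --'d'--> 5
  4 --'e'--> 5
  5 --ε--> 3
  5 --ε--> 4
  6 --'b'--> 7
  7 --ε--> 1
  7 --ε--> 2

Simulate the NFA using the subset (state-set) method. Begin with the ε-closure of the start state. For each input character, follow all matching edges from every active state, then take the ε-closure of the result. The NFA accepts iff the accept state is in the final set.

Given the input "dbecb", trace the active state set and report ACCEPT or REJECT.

S₀ = ε-closure({0}) = {0,1,2,4}
'd' @ 1: {3,4,5,6}
'b' @ 2: {1,2,4,7}  (accept∈set)
'e' @ 3: {3,4,5,6}
'c' @ 4: {3,4,5,6}
'b' @ 5: {1,2,4,7}  (accept∈set)
final: {1,2,4,7}; accept 1 in set

Answer: ACCEPT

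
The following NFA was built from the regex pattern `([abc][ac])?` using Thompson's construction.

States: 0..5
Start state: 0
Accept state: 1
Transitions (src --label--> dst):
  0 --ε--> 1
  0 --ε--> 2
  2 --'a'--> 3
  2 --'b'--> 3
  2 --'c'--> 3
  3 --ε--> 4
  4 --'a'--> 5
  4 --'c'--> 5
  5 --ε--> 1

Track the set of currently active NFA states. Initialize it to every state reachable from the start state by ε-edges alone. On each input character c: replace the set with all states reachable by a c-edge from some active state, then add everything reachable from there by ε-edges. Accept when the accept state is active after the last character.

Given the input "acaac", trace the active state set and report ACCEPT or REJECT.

Answer: REJECT

Derivation:
initial (ε-close {0}): {0,1,2}
'a' @ 1: {3,4}
'c' @ 2: {1,5}  ✓accept
'a' @ 3: {}  — state set empty
rest 'ac' ignored (set empty)
after full input: {}  (accept=1 not in)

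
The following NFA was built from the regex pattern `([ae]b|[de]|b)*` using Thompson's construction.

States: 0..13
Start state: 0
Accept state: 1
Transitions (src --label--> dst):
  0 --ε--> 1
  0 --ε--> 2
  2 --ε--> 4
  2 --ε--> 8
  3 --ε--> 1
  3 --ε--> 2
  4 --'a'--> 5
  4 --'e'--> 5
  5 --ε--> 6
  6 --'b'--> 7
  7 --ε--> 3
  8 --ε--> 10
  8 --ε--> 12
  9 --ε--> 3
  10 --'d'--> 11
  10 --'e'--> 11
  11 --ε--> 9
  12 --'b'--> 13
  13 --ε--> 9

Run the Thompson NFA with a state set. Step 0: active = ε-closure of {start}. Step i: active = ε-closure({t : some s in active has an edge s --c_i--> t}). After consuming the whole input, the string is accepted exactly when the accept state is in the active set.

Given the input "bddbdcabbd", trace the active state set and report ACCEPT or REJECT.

start: ε-closure({0}) = {0,1,2,4,8,10,12}
'b' @ 1: {1,2,3,4,8,9,10,12,13}  [accepting]
'd' @ 2: {1,2,3,4,8,9,10,11,12}  [accepting]
'd' @ 3: {1,2,3,4,8,9,10,11,12}  [accepting]
'b' @ 4: {1,2,3,4,8,9,10,12,13}  [accepting]
'd' @ 5: {1,2,3,4,8,9,10,11,12}  [accepting]
'c' @ 6: {}  — state set empty
rest 'abbd' ignored (set empty)
end set {} — state 1 not in

Answer: REJECT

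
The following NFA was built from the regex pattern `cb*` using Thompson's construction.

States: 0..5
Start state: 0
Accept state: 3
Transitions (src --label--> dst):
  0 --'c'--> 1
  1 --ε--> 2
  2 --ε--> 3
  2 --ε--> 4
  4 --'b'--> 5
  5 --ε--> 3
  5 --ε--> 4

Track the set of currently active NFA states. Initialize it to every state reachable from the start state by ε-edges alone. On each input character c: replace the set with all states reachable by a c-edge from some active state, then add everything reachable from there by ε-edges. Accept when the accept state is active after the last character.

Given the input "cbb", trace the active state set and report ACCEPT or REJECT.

Answer: ACCEPT

Trace:
initial (ε-close {0}): {0}
'c' @ 1: {1,2,3,4}  ✓accept
'b' @ 2: {3,4,5}  ✓accept
'b' @ 3: {3,4,5}  ✓accept
end set {3,4,5} — state 3 in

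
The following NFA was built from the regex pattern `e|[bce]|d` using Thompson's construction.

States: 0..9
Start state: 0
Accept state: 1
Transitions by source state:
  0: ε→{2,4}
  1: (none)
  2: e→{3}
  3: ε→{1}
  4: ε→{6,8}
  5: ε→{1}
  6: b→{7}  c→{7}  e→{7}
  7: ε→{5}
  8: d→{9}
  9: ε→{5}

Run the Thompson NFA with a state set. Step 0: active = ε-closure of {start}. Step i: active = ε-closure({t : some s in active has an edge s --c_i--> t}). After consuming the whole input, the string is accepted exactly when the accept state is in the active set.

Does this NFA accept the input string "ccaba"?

S₀ = ε-closure({0}) = {0,2,4,6,8}
'c' @ 1: {1,5,7}  (accept∈set)
'c' @ 2: {}  — dead — no transitions
rest 'aba' ignored (set empty)
after full input: {}  (accept=1 not in)

Answer: REJECT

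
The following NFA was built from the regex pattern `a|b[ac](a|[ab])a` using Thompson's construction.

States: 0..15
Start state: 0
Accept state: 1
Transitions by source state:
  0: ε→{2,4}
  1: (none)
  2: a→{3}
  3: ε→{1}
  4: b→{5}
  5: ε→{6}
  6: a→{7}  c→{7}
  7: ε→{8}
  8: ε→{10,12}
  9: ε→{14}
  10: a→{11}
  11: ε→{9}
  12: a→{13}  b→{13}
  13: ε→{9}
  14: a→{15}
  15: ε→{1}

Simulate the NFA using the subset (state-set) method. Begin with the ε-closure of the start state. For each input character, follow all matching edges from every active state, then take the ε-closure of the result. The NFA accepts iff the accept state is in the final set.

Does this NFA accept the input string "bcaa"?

start: ε-closure({0}) = {0,2,4}
'b' @ 1: {5,6}
'c' @ 2: {7,8,10,12}
'a' @ 3: {9,11,13,14}
'a' @ 4: {1,15}  ✓accept
final: {1,15}; accept 1 in set

Answer: ACCEPT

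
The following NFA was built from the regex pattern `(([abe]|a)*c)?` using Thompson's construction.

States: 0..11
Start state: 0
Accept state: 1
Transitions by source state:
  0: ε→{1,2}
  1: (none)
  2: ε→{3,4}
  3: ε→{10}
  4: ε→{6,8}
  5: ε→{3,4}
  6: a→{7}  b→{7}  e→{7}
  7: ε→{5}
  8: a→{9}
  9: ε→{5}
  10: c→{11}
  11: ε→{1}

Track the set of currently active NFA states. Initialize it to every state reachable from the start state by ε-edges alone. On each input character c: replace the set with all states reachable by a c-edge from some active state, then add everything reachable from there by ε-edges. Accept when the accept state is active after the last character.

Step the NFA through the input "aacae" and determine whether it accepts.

Answer: REJECT

Trace:
S₀ = ε-closure({0}) = {0,1,2,3,4,6,8,10}
'a' @ 1: {3,4,5,6,7,8,9,10}
'a' @ 2: {3,4,5,6,7,8,9,10}
'c' @ 3: {1,11}  [accepting]
'a' @ 4: {}  — no active states
rest 'e' ignored (set empty)
end set {} — state 1 not in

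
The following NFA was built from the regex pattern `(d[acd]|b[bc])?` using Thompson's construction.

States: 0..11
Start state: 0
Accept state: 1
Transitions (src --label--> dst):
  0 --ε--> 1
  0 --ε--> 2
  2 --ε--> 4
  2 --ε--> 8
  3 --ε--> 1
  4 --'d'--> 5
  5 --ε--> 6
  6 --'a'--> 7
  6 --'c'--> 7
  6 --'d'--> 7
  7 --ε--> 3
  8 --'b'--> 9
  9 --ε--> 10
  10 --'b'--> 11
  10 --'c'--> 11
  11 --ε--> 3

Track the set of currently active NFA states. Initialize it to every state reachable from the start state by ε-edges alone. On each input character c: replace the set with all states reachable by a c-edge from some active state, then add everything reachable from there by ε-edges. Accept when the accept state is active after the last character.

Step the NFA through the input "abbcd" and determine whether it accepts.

S₀ = ε-closure({0}) = {0,1,2,4,8}
'a' @ 1: {}  — no active states
rest 'bbcd' ignored (set empty)
after full input: {}  (accept=1 not in)

Answer: REJECT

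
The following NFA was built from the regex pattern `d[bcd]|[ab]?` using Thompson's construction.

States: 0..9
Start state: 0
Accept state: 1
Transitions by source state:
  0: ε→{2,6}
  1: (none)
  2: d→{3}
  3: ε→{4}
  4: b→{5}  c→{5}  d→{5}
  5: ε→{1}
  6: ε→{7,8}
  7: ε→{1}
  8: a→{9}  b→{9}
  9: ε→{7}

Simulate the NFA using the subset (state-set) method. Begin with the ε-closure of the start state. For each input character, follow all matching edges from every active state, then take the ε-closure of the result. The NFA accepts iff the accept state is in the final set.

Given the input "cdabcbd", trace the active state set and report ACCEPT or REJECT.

Answer: REJECT

Steps:
S₀ = ε-closure({0}) = {0,1,2,6,7,8}
'c' @ 1: {}  — dead — no transitions
rest 'dabcbd' ignored (set empty)
final: {}; accept 1 not in set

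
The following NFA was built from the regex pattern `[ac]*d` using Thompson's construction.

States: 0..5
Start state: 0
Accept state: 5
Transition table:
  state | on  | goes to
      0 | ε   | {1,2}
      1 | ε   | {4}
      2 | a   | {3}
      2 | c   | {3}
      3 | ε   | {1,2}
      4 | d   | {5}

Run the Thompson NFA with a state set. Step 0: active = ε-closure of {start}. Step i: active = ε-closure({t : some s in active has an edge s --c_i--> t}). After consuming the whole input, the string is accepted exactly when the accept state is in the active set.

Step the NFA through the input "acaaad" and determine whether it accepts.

S₀ = ε-closure({0}) = {0,1,2,4}
'a' @ 1: {1,2,3,4}
'c' @ 2: {1,2,3,4}
'a' @ 3: {1,2,3,4}
'a' @ 4: {1,2,3,4}
'a' @ 5: {1,2,3,4}
'd' @ 6: {5}  ✓accept
end set {5} — state 5 in

Answer: ACCEPT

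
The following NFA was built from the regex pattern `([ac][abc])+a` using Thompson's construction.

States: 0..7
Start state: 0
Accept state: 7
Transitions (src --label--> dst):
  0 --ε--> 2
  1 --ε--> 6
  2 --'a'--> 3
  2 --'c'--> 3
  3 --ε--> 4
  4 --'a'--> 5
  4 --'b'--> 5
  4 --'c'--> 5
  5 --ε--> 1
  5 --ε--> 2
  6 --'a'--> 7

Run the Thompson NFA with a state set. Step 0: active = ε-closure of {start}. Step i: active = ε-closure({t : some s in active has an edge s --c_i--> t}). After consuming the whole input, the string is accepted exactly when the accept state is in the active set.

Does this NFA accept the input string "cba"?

Answer: ACCEPT

Steps:
initial (ε-close {0}): {0,2}
'c' @ 1: {3,4}
'b' @ 2: {1,2,5,6}
'a' @ 3: {3,4,7}  (accept∈set)
after full input: {3,4,7}  (accept=7 in)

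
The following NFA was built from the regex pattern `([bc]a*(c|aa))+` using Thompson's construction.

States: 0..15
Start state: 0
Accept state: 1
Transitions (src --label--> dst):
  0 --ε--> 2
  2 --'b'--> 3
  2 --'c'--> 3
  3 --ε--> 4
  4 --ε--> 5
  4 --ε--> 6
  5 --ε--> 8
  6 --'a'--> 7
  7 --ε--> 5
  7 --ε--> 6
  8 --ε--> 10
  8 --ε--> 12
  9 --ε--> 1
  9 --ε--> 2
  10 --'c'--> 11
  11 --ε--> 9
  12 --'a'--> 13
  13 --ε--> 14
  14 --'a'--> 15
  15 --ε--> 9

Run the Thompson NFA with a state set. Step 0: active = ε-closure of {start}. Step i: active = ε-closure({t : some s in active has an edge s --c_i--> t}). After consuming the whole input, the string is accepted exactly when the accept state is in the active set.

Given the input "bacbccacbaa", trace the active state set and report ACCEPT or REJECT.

start: ε-closure({0}) = {0,2}
'b' @ 1: {3,4,5,6,8,10,12}
'a' @ 2: {5,6,7,8,10,12,13,14}
'c' @ 3: {1,2,9,11}  [accepting]
'b' @ 4: {3,4,5,6,8,10,12}
'c' @ 5: {1,2,9,11}  [accepting]
'c' @ 6: {3,4,5,6,8,10,12}
'a' @ 7: {5,6,7,8,10,12,13,14}
'c' @ 8: {1,2,9,11}  [accepting]
'b' @ 9: {3,4,5,6,8,10,12}
'a' @ 10: {5,6,7,8,10,12,13,14}
'a' @ 11: {1,2,5,6,7,8,9,10,12,13,14,15}  [accepting]
final: {1,2,5,6,7,8,9,10,12,13,14,15}; accept 1 in set

Answer: ACCEPT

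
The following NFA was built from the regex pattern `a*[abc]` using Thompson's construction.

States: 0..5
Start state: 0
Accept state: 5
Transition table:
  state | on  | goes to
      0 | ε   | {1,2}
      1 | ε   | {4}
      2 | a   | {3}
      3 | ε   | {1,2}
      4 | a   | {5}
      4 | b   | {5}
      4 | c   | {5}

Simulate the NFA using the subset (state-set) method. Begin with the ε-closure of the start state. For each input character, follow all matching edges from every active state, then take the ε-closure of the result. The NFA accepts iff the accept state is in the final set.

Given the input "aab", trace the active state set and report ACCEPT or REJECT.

Answer: ACCEPT

Steps:
S₀ = ε-closure({0}) = {0,1,2,4}
'a' @ 1: {1,2,3,4,5}  [accepting]
'a' @ 2: {1,2,3,4,5}  [accepting]
'b' @ 3: {5}  [accepting]
after full input: {5}  (accept=5 in)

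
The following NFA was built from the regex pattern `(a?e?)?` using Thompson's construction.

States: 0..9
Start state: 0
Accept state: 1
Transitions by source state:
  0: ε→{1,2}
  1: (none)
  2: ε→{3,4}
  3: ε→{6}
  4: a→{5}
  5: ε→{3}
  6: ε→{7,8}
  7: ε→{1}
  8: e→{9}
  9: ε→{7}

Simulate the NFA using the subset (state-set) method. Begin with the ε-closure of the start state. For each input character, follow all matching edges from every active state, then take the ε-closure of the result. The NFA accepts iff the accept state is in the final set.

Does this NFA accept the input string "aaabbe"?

Answer: REJECT

Steps:
initial (ε-close {0}): {0,1,2,3,4,6,7,8}
'a' @ 1: {1,3,5,6,7,8}  (accept∈set)
'a' @ 2: {}  — no active states
rest 'abbe' ignored (set empty)
end set {} — state 1 not in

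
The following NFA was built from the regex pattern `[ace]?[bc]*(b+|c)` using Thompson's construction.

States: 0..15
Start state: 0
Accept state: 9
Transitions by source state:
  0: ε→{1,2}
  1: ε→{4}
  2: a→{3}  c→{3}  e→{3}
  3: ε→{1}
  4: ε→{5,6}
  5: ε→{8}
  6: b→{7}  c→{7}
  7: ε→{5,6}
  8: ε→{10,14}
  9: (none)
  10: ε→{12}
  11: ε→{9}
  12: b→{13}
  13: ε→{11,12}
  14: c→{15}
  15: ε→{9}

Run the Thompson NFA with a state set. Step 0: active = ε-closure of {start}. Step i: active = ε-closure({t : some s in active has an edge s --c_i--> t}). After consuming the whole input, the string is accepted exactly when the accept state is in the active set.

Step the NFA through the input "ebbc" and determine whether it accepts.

Answer: ACCEPT

Trace:
initial (ε-close {0}): {0,1,2,4,5,6,8,10,12,14}
'e' @ 1: {1,3,4,5,6,8,10,12,14}
'b' @ 2: {5,6,7,8,9,10,11,12,13,14}  [accepting]
'b' @ 3: {5,6,7,8,9,10,11,12,13,14}  [accepting]
'c' @ 4: {5,6,7,8,9,10,12,14,15}  [accepting]
after full input: {5,6,7,8,9,10,12,14,15}  (accept=9 in)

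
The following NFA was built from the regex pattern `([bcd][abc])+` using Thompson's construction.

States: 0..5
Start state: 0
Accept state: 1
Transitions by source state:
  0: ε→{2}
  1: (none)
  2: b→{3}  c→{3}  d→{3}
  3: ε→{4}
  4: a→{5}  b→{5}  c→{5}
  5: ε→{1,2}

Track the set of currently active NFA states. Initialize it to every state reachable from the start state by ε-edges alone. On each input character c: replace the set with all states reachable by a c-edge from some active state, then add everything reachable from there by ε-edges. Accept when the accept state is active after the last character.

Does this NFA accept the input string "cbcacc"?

Answer: ACCEPT

Trace:
S₀ = ε-closure({0}) = {0,2}
'c' @ 1: {3,4}
'b' @ 2: {1,2,5}  ✓accept
'c' @ 3: {3,4}
'a' @ 4: {1,2,5}  ✓accept
'c' @ 5: {3,4}
'c' @ 6: {1,2,5}  ✓accept
after full input: {1,2,5}  (accept=1 in)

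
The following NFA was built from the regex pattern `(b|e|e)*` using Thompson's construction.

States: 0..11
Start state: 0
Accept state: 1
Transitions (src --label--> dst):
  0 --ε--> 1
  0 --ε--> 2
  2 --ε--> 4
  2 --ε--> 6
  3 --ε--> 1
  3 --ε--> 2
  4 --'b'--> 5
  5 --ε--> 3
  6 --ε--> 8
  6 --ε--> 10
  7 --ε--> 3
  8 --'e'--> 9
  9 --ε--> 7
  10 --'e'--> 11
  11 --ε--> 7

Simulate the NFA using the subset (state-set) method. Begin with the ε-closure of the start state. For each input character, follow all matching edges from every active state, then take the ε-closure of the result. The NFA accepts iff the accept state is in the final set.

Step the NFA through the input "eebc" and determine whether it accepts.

Answer: REJECT

Steps:
S₀ = ε-closure({0}) = {0,1,2,4,6,8,10}
'e' @ 1: {1,2,3,4,6,7,8,9,10,11}  [accepting]
'e' @ 2: {1,2,3,4,6,7,8,9,10,11}  [accepting]
'b' @ 3: {1,2,3,4,5,6,8,10}  [accepting]
'c' @ 4: {}  — no active states
final: {}; accept 1 not in set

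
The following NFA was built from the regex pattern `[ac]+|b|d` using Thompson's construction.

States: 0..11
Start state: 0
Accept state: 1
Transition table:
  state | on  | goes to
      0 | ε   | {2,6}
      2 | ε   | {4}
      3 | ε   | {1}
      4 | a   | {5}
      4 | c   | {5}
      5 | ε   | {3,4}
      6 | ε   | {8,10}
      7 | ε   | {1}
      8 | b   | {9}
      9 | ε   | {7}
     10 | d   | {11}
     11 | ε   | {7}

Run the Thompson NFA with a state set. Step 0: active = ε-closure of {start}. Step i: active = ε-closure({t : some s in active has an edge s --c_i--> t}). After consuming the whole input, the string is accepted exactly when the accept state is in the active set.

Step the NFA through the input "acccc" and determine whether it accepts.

Answer: ACCEPT

Derivation:
initial (ε-close {0}): {0,2,4,6,8,10}
'a' @ 1: {1,3,4,5}  (accept∈set)
'c' @ 2: {1,3,4,5}  (accept∈set)
'c' @ 3: {1,3,4,5}  (accept∈set)
'c' @ 4: {1,3,4,5}  (accept∈set)
'c' @ 5: {1,3,4,5}  (accept∈set)
end set {1,3,4,5} — state 1 in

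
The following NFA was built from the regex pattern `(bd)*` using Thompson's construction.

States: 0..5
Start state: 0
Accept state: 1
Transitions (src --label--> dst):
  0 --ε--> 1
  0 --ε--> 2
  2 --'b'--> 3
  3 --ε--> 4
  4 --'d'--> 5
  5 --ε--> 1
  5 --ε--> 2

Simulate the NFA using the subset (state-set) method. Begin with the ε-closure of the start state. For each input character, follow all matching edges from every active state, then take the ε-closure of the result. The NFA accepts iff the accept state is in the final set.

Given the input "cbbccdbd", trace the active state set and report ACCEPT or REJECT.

S₀ = ε-closure({0}) = {0,1,2}
'c' @ 1: {}  — dead — no transitions
rest 'bbccdbd' ignored (set empty)
after full input: {}  (accept=1 not in)

Answer: REJECT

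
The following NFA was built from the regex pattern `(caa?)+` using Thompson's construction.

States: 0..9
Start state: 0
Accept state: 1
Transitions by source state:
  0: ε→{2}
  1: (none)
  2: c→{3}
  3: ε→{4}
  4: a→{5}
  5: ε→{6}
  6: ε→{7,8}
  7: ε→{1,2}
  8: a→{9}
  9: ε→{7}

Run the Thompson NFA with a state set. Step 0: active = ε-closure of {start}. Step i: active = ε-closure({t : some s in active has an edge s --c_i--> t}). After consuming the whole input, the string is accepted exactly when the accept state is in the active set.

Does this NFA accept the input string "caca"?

initial (ε-close {0}): {0,2}
'c' @ 1: {3,4}
'a' @ 2: {1,2,5,6,7,8}  ✓accept
'c' @ 3: {3,4}
'a' @ 4: {1,2,5,6,7,8}  ✓accept
end set {1,2,5,6,7,8} — state 1 in

Answer: ACCEPT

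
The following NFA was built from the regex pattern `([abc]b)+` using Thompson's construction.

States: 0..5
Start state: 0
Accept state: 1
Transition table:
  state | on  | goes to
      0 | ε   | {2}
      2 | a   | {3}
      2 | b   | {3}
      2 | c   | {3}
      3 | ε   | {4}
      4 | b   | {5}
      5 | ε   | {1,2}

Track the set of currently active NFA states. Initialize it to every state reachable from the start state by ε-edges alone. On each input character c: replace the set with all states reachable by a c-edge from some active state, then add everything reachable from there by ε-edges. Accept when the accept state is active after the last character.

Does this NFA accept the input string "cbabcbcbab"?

S₀ = ε-closure({0}) = {0,2}
'c' @ 1: {3,4}
'b' @ 2: {1,2,5}  ✓accept
'a' @ 3: {3,4}
'b' @ 4: {1,2,5}  ✓accept
'c' @ 5: {3,4}
'b' @ 6: {1,2,5}  ✓accept
'c' @ 7: {3,4}
'b' @ 8: {1,2,5}  ✓accept
'a' @ 9: {3,4}
'b' @ 10: {1,2,5}  ✓accept
final: {1,2,5}; accept 1 in set

Answer: ACCEPT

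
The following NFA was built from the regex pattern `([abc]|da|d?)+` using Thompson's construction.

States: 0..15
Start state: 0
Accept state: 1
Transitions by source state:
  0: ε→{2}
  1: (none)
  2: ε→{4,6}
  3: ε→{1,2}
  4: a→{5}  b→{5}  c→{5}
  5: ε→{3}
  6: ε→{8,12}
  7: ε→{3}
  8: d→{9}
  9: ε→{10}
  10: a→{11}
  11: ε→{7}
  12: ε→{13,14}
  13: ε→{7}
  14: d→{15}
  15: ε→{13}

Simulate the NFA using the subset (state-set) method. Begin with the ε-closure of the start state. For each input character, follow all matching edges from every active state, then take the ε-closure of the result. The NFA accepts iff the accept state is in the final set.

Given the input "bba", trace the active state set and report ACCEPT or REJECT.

Answer: ACCEPT

Trace:
initial (ε-close {0}): {0,1,2,3,4,6,7,8,12,13,14}
'b' @ 1: {1,2,3,4,5,6,7,8,12,13,14}  ✓accept
'b' @ 2: {1,2,3,4,5,6,7,8,12,13,14}  ✓accept
'a' @ 3: {1,2,3,4,5,6,7,8,12,13,14}  ✓accept
final: {1,2,3,4,5,6,7,8,12,13,14}; accept 1 in set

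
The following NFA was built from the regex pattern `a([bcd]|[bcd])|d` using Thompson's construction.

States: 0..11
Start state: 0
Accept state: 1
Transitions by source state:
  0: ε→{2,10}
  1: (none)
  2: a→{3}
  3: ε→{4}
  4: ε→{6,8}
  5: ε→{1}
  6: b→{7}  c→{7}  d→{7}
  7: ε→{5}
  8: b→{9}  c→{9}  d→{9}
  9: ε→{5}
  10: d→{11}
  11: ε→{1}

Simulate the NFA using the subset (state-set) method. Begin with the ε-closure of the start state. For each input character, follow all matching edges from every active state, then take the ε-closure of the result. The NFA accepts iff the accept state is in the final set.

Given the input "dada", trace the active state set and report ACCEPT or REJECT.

Answer: REJECT

Trace:
S₀ = ε-closure({0}) = {0,2,10}
'd' @ 1: {1,11}  (accept∈set)
'a' @ 2: {}  — state set empty
rest 'da' ignored (set empty)
final: {}; accept 1 not in set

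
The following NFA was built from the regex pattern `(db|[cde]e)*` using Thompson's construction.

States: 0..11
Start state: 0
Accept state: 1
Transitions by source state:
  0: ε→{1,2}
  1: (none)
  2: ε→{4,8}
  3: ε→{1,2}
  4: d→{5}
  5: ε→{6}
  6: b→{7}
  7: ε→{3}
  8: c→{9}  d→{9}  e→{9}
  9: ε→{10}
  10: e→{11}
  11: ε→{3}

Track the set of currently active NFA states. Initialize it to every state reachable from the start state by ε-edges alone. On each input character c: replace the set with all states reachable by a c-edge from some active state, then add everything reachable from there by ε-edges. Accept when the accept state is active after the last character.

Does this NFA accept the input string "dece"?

Answer: ACCEPT

Steps:
initial (ε-close {0}): {0,1,2,4,8}
'd' @ 1: {5,6,9,10}
'e' @ 2: {1,2,3,4,8,11}  ✓accept
'c' @ 3: {9,10}
'e' @ 4: {1,2,3,4,8,11}  ✓accept
final: {1,2,3,4,8,11}; accept 1 in set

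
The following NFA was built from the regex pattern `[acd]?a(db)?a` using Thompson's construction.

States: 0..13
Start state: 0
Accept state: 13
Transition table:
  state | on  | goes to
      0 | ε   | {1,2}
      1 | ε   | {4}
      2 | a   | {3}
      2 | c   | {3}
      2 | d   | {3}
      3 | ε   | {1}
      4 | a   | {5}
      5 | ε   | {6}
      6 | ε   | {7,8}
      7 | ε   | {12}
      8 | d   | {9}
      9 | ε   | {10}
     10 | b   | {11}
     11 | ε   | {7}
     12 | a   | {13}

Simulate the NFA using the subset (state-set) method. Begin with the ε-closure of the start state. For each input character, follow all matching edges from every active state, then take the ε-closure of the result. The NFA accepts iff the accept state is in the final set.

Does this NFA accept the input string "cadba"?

start: ε-closure({0}) = {0,1,2,4}
'c' @ 1: {1,3,4}
'a' @ 2: {5,6,7,8,12}
'd' @ 3: {9,10}
'b' @ 4: {7,11,12}
'a' @ 5: {13}  [accepting]
final: {13}; accept 13 in set

Answer: ACCEPT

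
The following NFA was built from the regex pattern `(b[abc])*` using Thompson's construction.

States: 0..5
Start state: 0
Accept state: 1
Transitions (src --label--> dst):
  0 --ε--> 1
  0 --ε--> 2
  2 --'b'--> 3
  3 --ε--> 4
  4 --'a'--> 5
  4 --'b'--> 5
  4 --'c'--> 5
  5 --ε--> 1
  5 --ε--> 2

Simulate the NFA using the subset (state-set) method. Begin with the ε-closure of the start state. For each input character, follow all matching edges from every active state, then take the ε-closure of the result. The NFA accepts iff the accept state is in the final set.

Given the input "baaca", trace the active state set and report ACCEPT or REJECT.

Answer: REJECT

Steps:
start: ε-closure({0}) = {0,1,2}
'b' @ 1: {3,4}
'a' @ 2: {1,2,5}  ✓accept
'a' @ 3: {}  — no active states
rest 'ca' ignored (set empty)
after full input: {}  (accept=1 not in)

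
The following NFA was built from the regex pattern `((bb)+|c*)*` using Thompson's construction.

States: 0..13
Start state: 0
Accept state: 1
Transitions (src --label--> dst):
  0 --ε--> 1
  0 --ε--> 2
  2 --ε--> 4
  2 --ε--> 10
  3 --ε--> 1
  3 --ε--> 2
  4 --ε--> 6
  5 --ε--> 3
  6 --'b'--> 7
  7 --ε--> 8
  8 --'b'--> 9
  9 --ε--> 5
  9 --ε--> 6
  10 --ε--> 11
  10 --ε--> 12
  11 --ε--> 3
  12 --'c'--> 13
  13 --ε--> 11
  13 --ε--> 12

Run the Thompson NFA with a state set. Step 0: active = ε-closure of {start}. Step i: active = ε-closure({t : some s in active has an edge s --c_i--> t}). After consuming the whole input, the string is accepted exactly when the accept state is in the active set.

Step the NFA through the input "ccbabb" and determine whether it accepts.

Answer: REJECT

Steps:
S₀ = ε-closure({0}) = {0,1,2,3,4,6,10,11,12}
'c' @ 1: {1,2,3,4,6,10,11,12,13}  [accepting]
'c' @ 2: {1,2,3,4,6,10,11,12,13}  [accepting]
'b' @ 3: {7,8}
'a' @ 4: {}  — no active states
rest 'bb' ignored (set empty)
final: {}; accept 1 not in set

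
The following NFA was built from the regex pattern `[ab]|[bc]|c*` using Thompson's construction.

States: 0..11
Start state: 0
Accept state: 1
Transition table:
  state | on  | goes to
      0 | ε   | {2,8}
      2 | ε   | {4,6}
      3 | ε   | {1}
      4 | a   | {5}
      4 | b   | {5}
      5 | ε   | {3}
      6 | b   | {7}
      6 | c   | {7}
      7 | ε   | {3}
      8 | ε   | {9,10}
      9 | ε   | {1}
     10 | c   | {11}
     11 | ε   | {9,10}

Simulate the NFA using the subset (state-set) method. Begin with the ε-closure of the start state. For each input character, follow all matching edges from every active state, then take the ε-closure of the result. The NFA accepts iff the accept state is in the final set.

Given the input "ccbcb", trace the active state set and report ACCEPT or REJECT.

start: ε-closure({0}) = {0,1,2,4,6,8,9,10}
'c' @ 1: {1,3,7,9,10,11}  [accepting]
'c' @ 2: {1,9,10,11}  [accepting]
'b' @ 3: {}  — dead — no transitions
rest 'cb' ignored (set empty)
final: {}; accept 1 not in set

Answer: REJECT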